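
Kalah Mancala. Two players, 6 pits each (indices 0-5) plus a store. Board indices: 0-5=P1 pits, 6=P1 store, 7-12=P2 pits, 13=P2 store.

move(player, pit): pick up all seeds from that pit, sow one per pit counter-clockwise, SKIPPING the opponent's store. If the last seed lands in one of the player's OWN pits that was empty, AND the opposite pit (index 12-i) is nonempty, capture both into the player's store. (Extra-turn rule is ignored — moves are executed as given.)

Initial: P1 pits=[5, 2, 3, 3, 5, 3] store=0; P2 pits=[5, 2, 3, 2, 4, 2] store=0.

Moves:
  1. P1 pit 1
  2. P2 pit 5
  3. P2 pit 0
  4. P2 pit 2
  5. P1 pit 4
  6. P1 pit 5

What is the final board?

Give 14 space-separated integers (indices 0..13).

Move 1: P1 pit1 -> P1=[5,0,4,4,5,3](0) P2=[5,2,3,2,4,2](0)
Move 2: P2 pit5 -> P1=[6,0,4,4,5,3](0) P2=[5,2,3,2,4,0](1)
Move 3: P2 pit0 -> P1=[0,0,4,4,5,3](0) P2=[0,3,4,3,5,0](8)
Move 4: P2 pit2 -> P1=[0,0,4,4,5,3](0) P2=[0,3,0,4,6,1](9)
Move 5: P1 pit4 -> P1=[0,0,4,4,0,4](1) P2=[1,4,1,4,6,1](9)
Move 6: P1 pit5 -> P1=[0,0,4,4,0,0](2) P2=[2,5,2,4,6,1](9)

Answer: 0 0 4 4 0 0 2 2 5 2 4 6 1 9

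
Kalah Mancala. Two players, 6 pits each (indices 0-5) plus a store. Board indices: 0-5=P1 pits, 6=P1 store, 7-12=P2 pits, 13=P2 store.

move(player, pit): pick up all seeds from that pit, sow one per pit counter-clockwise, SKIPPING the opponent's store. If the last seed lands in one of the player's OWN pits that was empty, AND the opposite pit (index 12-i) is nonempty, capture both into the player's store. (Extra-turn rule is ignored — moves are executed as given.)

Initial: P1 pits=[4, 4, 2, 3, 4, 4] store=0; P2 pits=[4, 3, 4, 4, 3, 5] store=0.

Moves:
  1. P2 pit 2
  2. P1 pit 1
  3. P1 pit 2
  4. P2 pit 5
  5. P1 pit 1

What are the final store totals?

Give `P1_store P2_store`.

Move 1: P2 pit2 -> P1=[4,4,2,3,4,4](0) P2=[4,3,0,5,4,6](1)
Move 2: P1 pit1 -> P1=[4,0,3,4,5,5](0) P2=[4,3,0,5,4,6](1)
Move 3: P1 pit2 -> P1=[4,0,0,5,6,6](0) P2=[4,3,0,5,4,6](1)
Move 4: P2 pit5 -> P1=[5,1,1,6,7,6](0) P2=[4,3,0,5,4,0](2)
Move 5: P1 pit1 -> P1=[5,0,2,6,7,6](0) P2=[4,3,0,5,4,0](2)

Answer: 0 2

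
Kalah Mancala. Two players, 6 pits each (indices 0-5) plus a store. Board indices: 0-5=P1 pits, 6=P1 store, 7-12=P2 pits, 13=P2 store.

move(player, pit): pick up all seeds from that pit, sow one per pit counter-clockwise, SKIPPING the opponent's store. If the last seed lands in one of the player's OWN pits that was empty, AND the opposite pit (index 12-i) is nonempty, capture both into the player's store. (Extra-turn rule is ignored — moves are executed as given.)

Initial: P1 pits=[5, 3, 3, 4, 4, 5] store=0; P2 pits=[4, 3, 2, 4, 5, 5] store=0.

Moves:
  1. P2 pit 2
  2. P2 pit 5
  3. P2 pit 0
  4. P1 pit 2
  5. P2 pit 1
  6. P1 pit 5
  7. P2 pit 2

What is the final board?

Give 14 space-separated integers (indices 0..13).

Move 1: P2 pit2 -> P1=[5,3,3,4,4,5](0) P2=[4,3,0,5,6,5](0)
Move 2: P2 pit5 -> P1=[6,4,4,5,4,5](0) P2=[4,3,0,5,6,0](1)
Move 3: P2 pit0 -> P1=[6,4,4,5,4,5](0) P2=[0,4,1,6,7,0](1)
Move 4: P1 pit2 -> P1=[6,4,0,6,5,6](1) P2=[0,4,1,6,7,0](1)
Move 5: P2 pit1 -> P1=[0,4,0,6,5,6](1) P2=[0,0,2,7,8,0](8)
Move 6: P1 pit5 -> P1=[0,4,0,6,5,0](2) P2=[1,1,3,8,9,0](8)
Move 7: P2 pit2 -> P1=[0,4,0,6,5,0](2) P2=[1,1,0,9,10,1](8)

Answer: 0 4 0 6 5 0 2 1 1 0 9 10 1 8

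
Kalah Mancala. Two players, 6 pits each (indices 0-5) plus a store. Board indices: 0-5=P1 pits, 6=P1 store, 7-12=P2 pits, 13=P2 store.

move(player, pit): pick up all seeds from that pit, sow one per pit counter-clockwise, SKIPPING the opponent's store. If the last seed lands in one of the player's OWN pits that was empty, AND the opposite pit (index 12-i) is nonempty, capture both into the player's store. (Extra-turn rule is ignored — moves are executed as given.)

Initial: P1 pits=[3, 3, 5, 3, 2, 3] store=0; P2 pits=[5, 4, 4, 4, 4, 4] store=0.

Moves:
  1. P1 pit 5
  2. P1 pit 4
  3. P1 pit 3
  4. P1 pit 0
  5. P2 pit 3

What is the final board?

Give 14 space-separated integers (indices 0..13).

Answer: 1 4 6 0 1 2 8 6 5 0 0 5 5 1

Derivation:
Move 1: P1 pit5 -> P1=[3,3,5,3,2,0](1) P2=[6,5,4,4,4,4](0)
Move 2: P1 pit4 -> P1=[3,3,5,3,0,1](2) P2=[6,5,4,4,4,4](0)
Move 3: P1 pit3 -> P1=[3,3,5,0,1,2](3) P2=[6,5,4,4,4,4](0)
Move 4: P1 pit0 -> P1=[0,4,6,0,1,2](8) P2=[6,5,0,4,4,4](0)
Move 5: P2 pit3 -> P1=[1,4,6,0,1,2](8) P2=[6,5,0,0,5,5](1)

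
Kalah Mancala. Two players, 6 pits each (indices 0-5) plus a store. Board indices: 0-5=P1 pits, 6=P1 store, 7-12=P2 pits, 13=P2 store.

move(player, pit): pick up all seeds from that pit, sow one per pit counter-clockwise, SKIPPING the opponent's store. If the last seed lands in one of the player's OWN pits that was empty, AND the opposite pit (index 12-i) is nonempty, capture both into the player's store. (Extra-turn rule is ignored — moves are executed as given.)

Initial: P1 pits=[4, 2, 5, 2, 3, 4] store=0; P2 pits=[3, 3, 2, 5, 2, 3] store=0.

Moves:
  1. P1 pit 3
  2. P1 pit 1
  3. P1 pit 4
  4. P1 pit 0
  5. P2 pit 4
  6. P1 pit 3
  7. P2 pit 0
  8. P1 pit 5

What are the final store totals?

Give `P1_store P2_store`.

Move 1: P1 pit3 -> P1=[4,2,5,0,4,5](0) P2=[3,3,2,5,2,3](0)
Move 2: P1 pit1 -> P1=[4,0,6,0,4,5](3) P2=[3,3,0,5,2,3](0)
Move 3: P1 pit4 -> P1=[4,0,6,0,0,6](4) P2=[4,4,0,5,2,3](0)
Move 4: P1 pit0 -> P1=[0,1,7,1,0,6](9) P2=[4,0,0,5,2,3](0)
Move 5: P2 pit4 -> P1=[0,1,7,1,0,6](9) P2=[4,0,0,5,0,4](1)
Move 6: P1 pit3 -> P1=[0,1,7,0,1,6](9) P2=[4,0,0,5,0,4](1)
Move 7: P2 pit0 -> P1=[0,0,7,0,1,6](9) P2=[0,1,1,6,0,4](3)
Move 8: P1 pit5 -> P1=[0,0,7,0,1,0](10) P2=[1,2,2,7,1,4](3)

Answer: 10 3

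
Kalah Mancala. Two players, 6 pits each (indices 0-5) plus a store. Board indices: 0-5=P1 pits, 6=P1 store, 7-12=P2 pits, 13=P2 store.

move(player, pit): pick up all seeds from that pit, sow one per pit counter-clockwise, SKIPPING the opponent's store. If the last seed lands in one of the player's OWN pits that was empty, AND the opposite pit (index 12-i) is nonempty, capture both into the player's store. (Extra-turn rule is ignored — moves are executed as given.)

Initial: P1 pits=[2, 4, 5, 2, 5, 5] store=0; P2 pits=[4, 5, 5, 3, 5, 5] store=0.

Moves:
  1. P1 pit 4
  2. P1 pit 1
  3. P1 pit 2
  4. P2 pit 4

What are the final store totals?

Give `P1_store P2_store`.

Answer: 2 1

Derivation:
Move 1: P1 pit4 -> P1=[2,4,5,2,0,6](1) P2=[5,6,6,3,5,5](0)
Move 2: P1 pit1 -> P1=[2,0,6,3,1,7](1) P2=[5,6,6,3,5,5](0)
Move 3: P1 pit2 -> P1=[2,0,0,4,2,8](2) P2=[6,7,6,3,5,5](0)
Move 4: P2 pit4 -> P1=[3,1,1,4,2,8](2) P2=[6,7,6,3,0,6](1)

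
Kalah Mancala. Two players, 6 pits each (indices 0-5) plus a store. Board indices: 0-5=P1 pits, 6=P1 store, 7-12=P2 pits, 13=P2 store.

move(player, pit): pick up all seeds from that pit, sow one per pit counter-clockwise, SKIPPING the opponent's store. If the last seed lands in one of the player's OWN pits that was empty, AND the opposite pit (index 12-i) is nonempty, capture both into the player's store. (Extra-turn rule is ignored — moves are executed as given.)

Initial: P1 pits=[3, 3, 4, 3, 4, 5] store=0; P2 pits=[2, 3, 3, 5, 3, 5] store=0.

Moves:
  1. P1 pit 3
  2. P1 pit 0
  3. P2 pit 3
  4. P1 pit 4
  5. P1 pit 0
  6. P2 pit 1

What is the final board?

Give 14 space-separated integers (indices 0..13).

Move 1: P1 pit3 -> P1=[3,3,4,0,5,6](1) P2=[2,3,3,5,3,5](0)
Move 2: P1 pit0 -> P1=[0,4,5,0,5,6](5) P2=[2,3,0,5,3,5](0)
Move 3: P2 pit3 -> P1=[1,5,5,0,5,6](5) P2=[2,3,0,0,4,6](1)
Move 4: P1 pit4 -> P1=[1,5,5,0,0,7](6) P2=[3,4,1,0,4,6](1)
Move 5: P1 pit0 -> P1=[0,6,5,0,0,7](6) P2=[3,4,1,0,4,6](1)
Move 6: P2 pit1 -> P1=[0,6,5,0,0,7](6) P2=[3,0,2,1,5,7](1)

Answer: 0 6 5 0 0 7 6 3 0 2 1 5 7 1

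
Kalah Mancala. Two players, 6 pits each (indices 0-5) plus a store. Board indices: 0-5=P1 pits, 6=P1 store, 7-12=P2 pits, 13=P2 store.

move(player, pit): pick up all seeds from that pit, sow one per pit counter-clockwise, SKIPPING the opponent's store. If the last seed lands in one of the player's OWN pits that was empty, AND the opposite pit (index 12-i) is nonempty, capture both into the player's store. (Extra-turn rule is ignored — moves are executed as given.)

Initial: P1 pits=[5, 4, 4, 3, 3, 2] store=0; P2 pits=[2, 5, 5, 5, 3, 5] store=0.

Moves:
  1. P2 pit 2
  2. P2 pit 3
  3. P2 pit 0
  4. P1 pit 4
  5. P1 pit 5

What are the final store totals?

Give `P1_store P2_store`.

Move 1: P2 pit2 -> P1=[6,4,4,3,3,2](0) P2=[2,5,0,6,4,6](1)
Move 2: P2 pit3 -> P1=[7,5,5,3,3,2](0) P2=[2,5,0,0,5,7](2)
Move 3: P2 pit0 -> P1=[7,5,5,0,3,2](0) P2=[0,6,0,0,5,7](6)
Move 4: P1 pit4 -> P1=[7,5,5,0,0,3](1) P2=[1,6,0,0,5,7](6)
Move 5: P1 pit5 -> P1=[7,5,5,0,0,0](2) P2=[2,7,0,0,5,7](6)

Answer: 2 6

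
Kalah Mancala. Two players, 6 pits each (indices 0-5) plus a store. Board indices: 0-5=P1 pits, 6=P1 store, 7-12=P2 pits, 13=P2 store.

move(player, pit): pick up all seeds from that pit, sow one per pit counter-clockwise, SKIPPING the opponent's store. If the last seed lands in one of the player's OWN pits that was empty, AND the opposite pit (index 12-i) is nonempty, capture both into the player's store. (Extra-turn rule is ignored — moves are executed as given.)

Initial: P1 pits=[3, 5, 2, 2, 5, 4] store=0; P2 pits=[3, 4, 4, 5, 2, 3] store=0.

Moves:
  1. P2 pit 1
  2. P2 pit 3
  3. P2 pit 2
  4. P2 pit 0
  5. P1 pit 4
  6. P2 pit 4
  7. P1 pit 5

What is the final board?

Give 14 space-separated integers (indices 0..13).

Move 1: P2 pit1 -> P1=[3,5,2,2,5,4](0) P2=[3,0,5,6,3,4](0)
Move 2: P2 pit3 -> P1=[4,6,3,2,5,4](0) P2=[3,0,5,0,4,5](1)
Move 3: P2 pit2 -> P1=[5,6,3,2,5,4](0) P2=[3,0,0,1,5,6](2)
Move 4: P2 pit0 -> P1=[5,6,3,2,5,4](0) P2=[0,1,1,2,5,6](2)
Move 5: P1 pit4 -> P1=[5,6,3,2,0,5](1) P2=[1,2,2,2,5,6](2)
Move 6: P2 pit4 -> P1=[6,7,4,2,0,5](1) P2=[1,2,2,2,0,7](3)
Move 7: P1 pit5 -> P1=[6,7,4,2,0,0](2) P2=[2,3,3,3,0,7](3)

Answer: 6 7 4 2 0 0 2 2 3 3 3 0 7 3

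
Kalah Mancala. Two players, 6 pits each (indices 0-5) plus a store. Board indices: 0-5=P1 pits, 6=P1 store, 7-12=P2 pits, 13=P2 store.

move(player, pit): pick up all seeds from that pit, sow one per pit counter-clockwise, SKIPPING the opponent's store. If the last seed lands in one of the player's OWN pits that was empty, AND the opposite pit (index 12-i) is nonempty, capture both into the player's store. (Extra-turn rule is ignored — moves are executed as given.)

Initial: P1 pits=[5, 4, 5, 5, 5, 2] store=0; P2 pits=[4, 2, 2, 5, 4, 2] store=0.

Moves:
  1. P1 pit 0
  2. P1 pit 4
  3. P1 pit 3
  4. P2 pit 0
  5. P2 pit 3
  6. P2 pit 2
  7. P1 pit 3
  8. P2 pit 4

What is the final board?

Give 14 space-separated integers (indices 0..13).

Answer: 3 7 8 1 3 5 2 0 5 0 1 0 6 4

Derivation:
Move 1: P1 pit0 -> P1=[0,5,6,6,6,3](0) P2=[4,2,2,5,4,2](0)
Move 2: P1 pit4 -> P1=[0,5,6,6,0,4](1) P2=[5,3,3,6,4,2](0)
Move 3: P1 pit3 -> P1=[0,5,6,0,1,5](2) P2=[6,4,4,6,4,2](0)
Move 4: P2 pit0 -> P1=[0,5,6,0,1,5](2) P2=[0,5,5,7,5,3](1)
Move 5: P2 pit3 -> P1=[1,6,7,1,1,5](2) P2=[0,5,5,0,6,4](2)
Move 6: P2 pit2 -> P1=[2,6,7,1,1,5](2) P2=[0,5,0,1,7,5](3)
Move 7: P1 pit3 -> P1=[2,6,7,0,2,5](2) P2=[0,5,0,1,7,5](3)
Move 8: P2 pit4 -> P1=[3,7,8,1,3,5](2) P2=[0,5,0,1,0,6](4)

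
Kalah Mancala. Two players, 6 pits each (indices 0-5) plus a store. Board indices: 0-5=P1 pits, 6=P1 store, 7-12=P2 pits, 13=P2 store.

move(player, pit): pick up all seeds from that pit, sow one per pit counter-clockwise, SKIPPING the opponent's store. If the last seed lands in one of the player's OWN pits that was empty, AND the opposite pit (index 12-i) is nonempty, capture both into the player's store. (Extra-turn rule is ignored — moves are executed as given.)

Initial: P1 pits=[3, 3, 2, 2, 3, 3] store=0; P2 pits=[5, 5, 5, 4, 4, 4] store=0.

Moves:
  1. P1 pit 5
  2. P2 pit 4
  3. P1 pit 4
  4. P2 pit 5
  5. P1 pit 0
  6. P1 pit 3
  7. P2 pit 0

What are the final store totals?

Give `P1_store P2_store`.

Answer: 3 3

Derivation:
Move 1: P1 pit5 -> P1=[3,3,2,2,3,0](1) P2=[6,6,5,4,4,4](0)
Move 2: P2 pit4 -> P1=[4,4,2,2,3,0](1) P2=[6,6,5,4,0,5](1)
Move 3: P1 pit4 -> P1=[4,4,2,2,0,1](2) P2=[7,6,5,4,0,5](1)
Move 4: P2 pit5 -> P1=[5,5,3,3,0,1](2) P2=[7,6,5,4,0,0](2)
Move 5: P1 pit0 -> P1=[0,6,4,4,1,2](2) P2=[7,6,5,4,0,0](2)
Move 6: P1 pit3 -> P1=[0,6,4,0,2,3](3) P2=[8,6,5,4,0,0](2)
Move 7: P2 pit0 -> P1=[1,7,4,0,2,3](3) P2=[0,7,6,5,1,1](3)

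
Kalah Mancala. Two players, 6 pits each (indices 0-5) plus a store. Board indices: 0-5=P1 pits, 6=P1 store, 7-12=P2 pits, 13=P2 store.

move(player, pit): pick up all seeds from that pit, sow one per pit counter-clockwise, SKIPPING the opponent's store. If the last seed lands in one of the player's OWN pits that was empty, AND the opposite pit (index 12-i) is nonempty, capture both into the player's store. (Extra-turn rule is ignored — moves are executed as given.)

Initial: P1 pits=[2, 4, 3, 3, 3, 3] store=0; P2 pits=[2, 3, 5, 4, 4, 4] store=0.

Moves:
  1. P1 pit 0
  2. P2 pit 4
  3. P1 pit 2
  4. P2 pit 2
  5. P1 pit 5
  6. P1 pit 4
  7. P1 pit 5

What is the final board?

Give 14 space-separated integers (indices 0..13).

Move 1: P1 pit0 -> P1=[0,5,4,3,3,3](0) P2=[2,3,5,4,4,4](0)
Move 2: P2 pit4 -> P1=[1,6,4,3,3,3](0) P2=[2,3,5,4,0,5](1)
Move 3: P1 pit2 -> P1=[1,6,0,4,4,4](1) P2=[2,3,5,4,0,5](1)
Move 4: P2 pit2 -> P1=[2,6,0,4,4,4](1) P2=[2,3,0,5,1,6](2)
Move 5: P1 pit5 -> P1=[2,6,0,4,4,0](2) P2=[3,4,1,5,1,6](2)
Move 6: P1 pit4 -> P1=[2,6,0,4,0,1](3) P2=[4,5,1,5,1,6](2)
Move 7: P1 pit5 -> P1=[2,6,0,4,0,0](4) P2=[4,5,1,5,1,6](2)

Answer: 2 6 0 4 0 0 4 4 5 1 5 1 6 2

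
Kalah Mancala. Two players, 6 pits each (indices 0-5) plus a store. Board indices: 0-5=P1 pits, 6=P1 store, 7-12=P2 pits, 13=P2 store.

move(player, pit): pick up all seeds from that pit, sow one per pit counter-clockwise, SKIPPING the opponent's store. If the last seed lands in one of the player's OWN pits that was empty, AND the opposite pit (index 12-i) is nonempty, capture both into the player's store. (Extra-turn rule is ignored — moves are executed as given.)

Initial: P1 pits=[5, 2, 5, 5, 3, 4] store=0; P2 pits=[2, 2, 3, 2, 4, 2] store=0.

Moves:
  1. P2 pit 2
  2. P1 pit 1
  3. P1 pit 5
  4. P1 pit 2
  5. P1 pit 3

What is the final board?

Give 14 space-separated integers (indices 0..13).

Answer: 5 0 0 0 5 2 3 5 5 2 4 5 3 0

Derivation:
Move 1: P2 pit2 -> P1=[5,2,5,5,3,4](0) P2=[2,2,0,3,5,3](0)
Move 2: P1 pit1 -> P1=[5,0,6,6,3,4](0) P2=[2,2,0,3,5,3](0)
Move 3: P1 pit5 -> P1=[5,0,6,6,3,0](1) P2=[3,3,1,3,5,3](0)
Move 4: P1 pit2 -> P1=[5,0,0,7,4,1](2) P2=[4,4,1,3,5,3](0)
Move 5: P1 pit3 -> P1=[5,0,0,0,5,2](3) P2=[5,5,2,4,5,3](0)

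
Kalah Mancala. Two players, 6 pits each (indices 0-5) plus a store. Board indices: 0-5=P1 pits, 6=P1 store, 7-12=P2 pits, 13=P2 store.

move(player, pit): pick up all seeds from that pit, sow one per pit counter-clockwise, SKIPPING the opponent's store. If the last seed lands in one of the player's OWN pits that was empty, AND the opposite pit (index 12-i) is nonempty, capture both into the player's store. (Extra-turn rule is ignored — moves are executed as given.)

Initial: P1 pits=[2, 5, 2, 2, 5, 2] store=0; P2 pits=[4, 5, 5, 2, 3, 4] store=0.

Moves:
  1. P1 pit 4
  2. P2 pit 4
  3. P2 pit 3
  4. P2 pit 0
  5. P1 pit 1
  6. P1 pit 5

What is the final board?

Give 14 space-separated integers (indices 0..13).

Answer: 3 0 3 3 1 0 3 1 8 8 1 2 7 1

Derivation:
Move 1: P1 pit4 -> P1=[2,5,2,2,0,3](1) P2=[5,6,6,2,3,4](0)
Move 2: P2 pit4 -> P1=[3,5,2,2,0,3](1) P2=[5,6,6,2,0,5](1)
Move 3: P2 pit3 -> P1=[3,5,2,2,0,3](1) P2=[5,6,6,0,1,6](1)
Move 4: P2 pit0 -> P1=[3,5,2,2,0,3](1) P2=[0,7,7,1,2,7](1)
Move 5: P1 pit1 -> P1=[3,0,3,3,1,4](2) P2=[0,7,7,1,2,7](1)
Move 6: P1 pit5 -> P1=[3,0,3,3,1,0](3) P2=[1,8,8,1,2,7](1)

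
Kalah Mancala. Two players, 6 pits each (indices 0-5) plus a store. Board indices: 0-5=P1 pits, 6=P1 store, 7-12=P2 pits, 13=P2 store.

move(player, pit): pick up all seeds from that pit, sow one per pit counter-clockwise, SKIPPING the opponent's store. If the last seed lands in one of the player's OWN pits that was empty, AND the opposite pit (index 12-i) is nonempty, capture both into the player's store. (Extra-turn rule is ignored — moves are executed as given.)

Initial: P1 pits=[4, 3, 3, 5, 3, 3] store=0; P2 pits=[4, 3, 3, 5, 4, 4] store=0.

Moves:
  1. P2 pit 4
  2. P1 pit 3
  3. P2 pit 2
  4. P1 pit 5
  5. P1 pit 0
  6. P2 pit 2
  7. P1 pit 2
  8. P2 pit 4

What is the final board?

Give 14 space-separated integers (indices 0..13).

Move 1: P2 pit4 -> P1=[5,4,3,5,3,3](0) P2=[4,3,3,5,0,5](1)
Move 2: P1 pit3 -> P1=[5,4,3,0,4,4](1) P2=[5,4,3,5,0,5](1)
Move 3: P2 pit2 -> P1=[5,4,3,0,4,4](1) P2=[5,4,0,6,1,6](1)
Move 4: P1 pit5 -> P1=[5,4,3,0,4,0](2) P2=[6,5,1,6,1,6](1)
Move 5: P1 pit0 -> P1=[0,5,4,1,5,0](9) P2=[0,5,1,6,1,6](1)
Move 6: P2 pit2 -> P1=[0,5,4,1,5,0](9) P2=[0,5,0,7,1,6](1)
Move 7: P1 pit2 -> P1=[0,5,0,2,6,1](10) P2=[0,5,0,7,1,6](1)
Move 8: P2 pit4 -> P1=[0,5,0,2,6,1](10) P2=[0,5,0,7,0,7](1)

Answer: 0 5 0 2 6 1 10 0 5 0 7 0 7 1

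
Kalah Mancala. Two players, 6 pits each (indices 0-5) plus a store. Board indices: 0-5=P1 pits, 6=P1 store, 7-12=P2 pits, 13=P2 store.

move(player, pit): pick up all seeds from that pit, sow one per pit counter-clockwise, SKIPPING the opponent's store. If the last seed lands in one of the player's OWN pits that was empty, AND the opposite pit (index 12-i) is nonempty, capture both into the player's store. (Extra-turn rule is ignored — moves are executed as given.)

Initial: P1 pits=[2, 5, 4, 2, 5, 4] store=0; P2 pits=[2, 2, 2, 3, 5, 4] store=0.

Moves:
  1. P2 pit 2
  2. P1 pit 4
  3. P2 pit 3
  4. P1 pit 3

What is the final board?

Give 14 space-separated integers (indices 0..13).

Answer: 3 5 4 0 1 6 1 3 3 1 0 7 5 1

Derivation:
Move 1: P2 pit2 -> P1=[2,5,4,2,5,4](0) P2=[2,2,0,4,6,4](0)
Move 2: P1 pit4 -> P1=[2,5,4,2,0,5](1) P2=[3,3,1,4,6,4](0)
Move 3: P2 pit3 -> P1=[3,5,4,2,0,5](1) P2=[3,3,1,0,7,5](1)
Move 4: P1 pit3 -> P1=[3,5,4,0,1,6](1) P2=[3,3,1,0,7,5](1)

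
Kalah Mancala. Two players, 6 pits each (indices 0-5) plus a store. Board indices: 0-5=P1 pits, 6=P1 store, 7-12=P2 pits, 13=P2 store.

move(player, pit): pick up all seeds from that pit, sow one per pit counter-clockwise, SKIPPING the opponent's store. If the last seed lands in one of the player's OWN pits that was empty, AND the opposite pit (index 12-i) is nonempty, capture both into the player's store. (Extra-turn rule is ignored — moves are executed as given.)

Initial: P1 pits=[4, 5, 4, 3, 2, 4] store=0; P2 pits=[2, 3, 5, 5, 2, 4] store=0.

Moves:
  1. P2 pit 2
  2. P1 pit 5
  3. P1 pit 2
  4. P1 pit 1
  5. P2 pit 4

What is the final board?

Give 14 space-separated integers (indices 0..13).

Move 1: P2 pit2 -> P1=[5,5,4,3,2,4](0) P2=[2,3,0,6,3,5](1)
Move 2: P1 pit5 -> P1=[5,5,4,3,2,0](1) P2=[3,4,1,6,3,5](1)
Move 3: P1 pit2 -> P1=[5,5,0,4,3,1](2) P2=[3,4,1,6,3,5](1)
Move 4: P1 pit1 -> P1=[5,0,1,5,4,2](3) P2=[3,4,1,6,3,5](1)
Move 5: P2 pit4 -> P1=[6,0,1,5,4,2](3) P2=[3,4,1,6,0,6](2)

Answer: 6 0 1 5 4 2 3 3 4 1 6 0 6 2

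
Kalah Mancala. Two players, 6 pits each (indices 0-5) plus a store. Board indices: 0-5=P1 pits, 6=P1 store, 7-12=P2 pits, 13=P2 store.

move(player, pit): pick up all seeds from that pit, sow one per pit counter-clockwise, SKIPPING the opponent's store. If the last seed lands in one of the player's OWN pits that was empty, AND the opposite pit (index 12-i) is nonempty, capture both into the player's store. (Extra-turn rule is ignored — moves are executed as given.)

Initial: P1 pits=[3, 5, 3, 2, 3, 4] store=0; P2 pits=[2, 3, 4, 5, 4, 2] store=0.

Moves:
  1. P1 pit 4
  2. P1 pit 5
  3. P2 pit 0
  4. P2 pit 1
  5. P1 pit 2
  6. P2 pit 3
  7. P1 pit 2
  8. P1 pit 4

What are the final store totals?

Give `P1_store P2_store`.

Answer: 3 2

Derivation:
Move 1: P1 pit4 -> P1=[3,5,3,2,0,5](1) P2=[3,3,4,5,4,2](0)
Move 2: P1 pit5 -> P1=[3,5,3,2,0,0](2) P2=[4,4,5,6,4,2](0)
Move 3: P2 pit0 -> P1=[3,5,3,2,0,0](2) P2=[0,5,6,7,5,2](0)
Move 4: P2 pit1 -> P1=[3,5,3,2,0,0](2) P2=[0,0,7,8,6,3](1)
Move 5: P1 pit2 -> P1=[3,5,0,3,1,1](2) P2=[0,0,7,8,6,3](1)
Move 6: P2 pit3 -> P1=[4,6,1,4,2,1](2) P2=[0,0,7,0,7,4](2)
Move 7: P1 pit2 -> P1=[4,6,0,5,2,1](2) P2=[0,0,7,0,7,4](2)
Move 8: P1 pit4 -> P1=[4,6,0,5,0,2](3) P2=[0,0,7,0,7,4](2)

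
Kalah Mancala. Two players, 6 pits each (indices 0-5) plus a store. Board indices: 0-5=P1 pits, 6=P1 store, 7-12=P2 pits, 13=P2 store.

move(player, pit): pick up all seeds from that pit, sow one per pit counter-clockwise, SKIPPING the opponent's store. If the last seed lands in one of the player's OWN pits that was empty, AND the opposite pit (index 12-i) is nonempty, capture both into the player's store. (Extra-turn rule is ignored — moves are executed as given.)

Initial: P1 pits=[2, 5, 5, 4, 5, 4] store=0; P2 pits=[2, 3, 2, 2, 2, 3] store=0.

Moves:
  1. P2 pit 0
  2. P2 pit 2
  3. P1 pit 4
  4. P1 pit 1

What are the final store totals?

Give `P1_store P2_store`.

Move 1: P2 pit0 -> P1=[2,5,5,4,5,4](0) P2=[0,4,3,2,2,3](0)
Move 2: P2 pit2 -> P1=[2,5,5,4,5,4](0) P2=[0,4,0,3,3,4](0)
Move 3: P1 pit4 -> P1=[2,5,5,4,0,5](1) P2=[1,5,1,3,3,4](0)
Move 4: P1 pit1 -> P1=[2,0,6,5,1,6](2) P2=[1,5,1,3,3,4](0)

Answer: 2 0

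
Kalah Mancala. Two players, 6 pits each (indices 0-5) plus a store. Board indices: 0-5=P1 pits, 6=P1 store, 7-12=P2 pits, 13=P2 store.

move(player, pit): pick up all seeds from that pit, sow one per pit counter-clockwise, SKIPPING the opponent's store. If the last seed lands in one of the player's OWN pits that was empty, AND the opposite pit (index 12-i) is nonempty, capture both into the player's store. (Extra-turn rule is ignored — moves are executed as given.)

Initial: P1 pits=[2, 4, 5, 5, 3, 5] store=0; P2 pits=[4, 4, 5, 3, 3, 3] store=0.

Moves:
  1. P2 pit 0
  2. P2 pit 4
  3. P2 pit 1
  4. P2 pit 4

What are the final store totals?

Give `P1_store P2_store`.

Answer: 0 2

Derivation:
Move 1: P2 pit0 -> P1=[2,4,5,5,3,5](0) P2=[0,5,6,4,4,3](0)
Move 2: P2 pit4 -> P1=[3,5,5,5,3,5](0) P2=[0,5,6,4,0,4](1)
Move 3: P2 pit1 -> P1=[3,5,5,5,3,5](0) P2=[0,0,7,5,1,5](2)
Move 4: P2 pit4 -> P1=[3,5,5,5,3,5](0) P2=[0,0,7,5,0,6](2)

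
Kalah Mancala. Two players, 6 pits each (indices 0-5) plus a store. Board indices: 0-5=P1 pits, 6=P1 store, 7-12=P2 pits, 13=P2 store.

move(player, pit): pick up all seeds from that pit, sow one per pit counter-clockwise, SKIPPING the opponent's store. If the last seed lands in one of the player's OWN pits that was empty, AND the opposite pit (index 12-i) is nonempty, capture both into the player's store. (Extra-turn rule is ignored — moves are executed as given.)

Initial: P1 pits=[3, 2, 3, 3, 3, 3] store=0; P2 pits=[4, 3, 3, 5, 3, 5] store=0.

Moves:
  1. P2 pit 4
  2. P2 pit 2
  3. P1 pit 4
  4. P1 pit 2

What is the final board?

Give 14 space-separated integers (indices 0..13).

Move 1: P2 pit4 -> P1=[4,2,3,3,3,3](0) P2=[4,3,3,5,0,6](1)
Move 2: P2 pit2 -> P1=[4,2,3,3,3,3](0) P2=[4,3,0,6,1,7](1)
Move 3: P1 pit4 -> P1=[4,2,3,3,0,4](1) P2=[5,3,0,6,1,7](1)
Move 4: P1 pit2 -> P1=[4,2,0,4,1,5](1) P2=[5,3,0,6,1,7](1)

Answer: 4 2 0 4 1 5 1 5 3 0 6 1 7 1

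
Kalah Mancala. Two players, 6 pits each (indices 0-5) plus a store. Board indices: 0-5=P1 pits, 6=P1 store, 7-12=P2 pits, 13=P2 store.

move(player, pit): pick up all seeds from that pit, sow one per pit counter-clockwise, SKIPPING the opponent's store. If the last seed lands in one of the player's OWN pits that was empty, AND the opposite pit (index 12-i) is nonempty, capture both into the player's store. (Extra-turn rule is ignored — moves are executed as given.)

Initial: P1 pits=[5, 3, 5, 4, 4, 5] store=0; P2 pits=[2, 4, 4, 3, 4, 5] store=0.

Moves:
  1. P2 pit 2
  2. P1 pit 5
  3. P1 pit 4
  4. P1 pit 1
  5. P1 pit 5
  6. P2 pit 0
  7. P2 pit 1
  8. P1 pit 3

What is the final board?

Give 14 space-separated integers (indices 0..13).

Move 1: P2 pit2 -> P1=[5,3,5,4,4,5](0) P2=[2,4,0,4,5,6](1)
Move 2: P1 pit5 -> P1=[5,3,5,4,4,0](1) P2=[3,5,1,5,5,6](1)
Move 3: P1 pit4 -> P1=[5,3,5,4,0,1](2) P2=[4,6,1,5,5,6](1)
Move 4: P1 pit1 -> P1=[5,0,6,5,0,1](9) P2=[4,0,1,5,5,6](1)
Move 5: P1 pit5 -> P1=[5,0,6,5,0,0](10) P2=[4,0,1,5,5,6](1)
Move 6: P2 pit0 -> P1=[5,0,6,5,0,0](10) P2=[0,1,2,6,6,6](1)
Move 7: P2 pit1 -> P1=[5,0,6,5,0,0](10) P2=[0,0,3,6,6,6](1)
Move 8: P1 pit3 -> P1=[5,0,6,0,1,1](11) P2=[1,1,3,6,6,6](1)

Answer: 5 0 6 0 1 1 11 1 1 3 6 6 6 1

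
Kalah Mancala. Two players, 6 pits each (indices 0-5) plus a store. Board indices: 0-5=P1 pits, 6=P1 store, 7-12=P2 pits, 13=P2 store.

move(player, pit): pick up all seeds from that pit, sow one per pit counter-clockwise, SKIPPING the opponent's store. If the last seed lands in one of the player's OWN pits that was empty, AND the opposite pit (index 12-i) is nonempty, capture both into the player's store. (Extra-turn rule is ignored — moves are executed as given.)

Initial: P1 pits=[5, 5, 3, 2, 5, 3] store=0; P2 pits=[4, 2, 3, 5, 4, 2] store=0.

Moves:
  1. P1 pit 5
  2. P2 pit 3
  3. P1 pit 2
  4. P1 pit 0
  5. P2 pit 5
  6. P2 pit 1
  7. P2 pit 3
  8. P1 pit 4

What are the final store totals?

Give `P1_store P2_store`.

Answer: 9 2

Derivation:
Move 1: P1 pit5 -> P1=[5,5,3,2,5,0](1) P2=[5,3,3,5,4,2](0)
Move 2: P2 pit3 -> P1=[6,6,3,2,5,0](1) P2=[5,3,3,0,5,3](1)
Move 3: P1 pit2 -> P1=[6,6,0,3,6,0](7) P2=[0,3,3,0,5,3](1)
Move 4: P1 pit0 -> P1=[0,7,1,4,7,1](8) P2=[0,3,3,0,5,3](1)
Move 5: P2 pit5 -> P1=[1,8,1,4,7,1](8) P2=[0,3,3,0,5,0](2)
Move 6: P2 pit1 -> P1=[1,8,1,4,7,1](8) P2=[0,0,4,1,6,0](2)
Move 7: P2 pit3 -> P1=[1,8,1,4,7,1](8) P2=[0,0,4,0,7,0](2)
Move 8: P1 pit4 -> P1=[1,8,1,4,0,2](9) P2=[1,1,5,1,8,0](2)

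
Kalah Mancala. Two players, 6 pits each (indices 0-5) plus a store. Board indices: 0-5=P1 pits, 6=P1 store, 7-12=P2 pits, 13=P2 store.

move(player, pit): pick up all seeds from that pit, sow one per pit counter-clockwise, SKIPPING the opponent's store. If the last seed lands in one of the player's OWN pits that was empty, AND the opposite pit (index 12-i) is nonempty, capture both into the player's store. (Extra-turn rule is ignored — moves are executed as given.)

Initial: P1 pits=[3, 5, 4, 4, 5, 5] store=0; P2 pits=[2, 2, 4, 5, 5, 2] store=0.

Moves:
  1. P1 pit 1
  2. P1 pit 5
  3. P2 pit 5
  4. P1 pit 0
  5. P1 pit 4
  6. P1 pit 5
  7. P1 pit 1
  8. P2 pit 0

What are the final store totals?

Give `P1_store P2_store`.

Answer: 4 1

Derivation:
Move 1: P1 pit1 -> P1=[3,0,5,5,6,6](1) P2=[2,2,4,5,5,2](0)
Move 2: P1 pit5 -> P1=[3,0,5,5,6,0](2) P2=[3,3,5,6,6,2](0)
Move 3: P2 pit5 -> P1=[4,0,5,5,6,0](2) P2=[3,3,5,6,6,0](1)
Move 4: P1 pit0 -> P1=[0,1,6,6,7,0](2) P2=[3,3,5,6,6,0](1)
Move 5: P1 pit4 -> P1=[0,1,6,6,0,1](3) P2=[4,4,6,7,7,0](1)
Move 6: P1 pit5 -> P1=[0,1,6,6,0,0](4) P2=[4,4,6,7,7,0](1)
Move 7: P1 pit1 -> P1=[0,0,7,6,0,0](4) P2=[4,4,6,7,7,0](1)
Move 8: P2 pit0 -> P1=[0,0,7,6,0,0](4) P2=[0,5,7,8,8,0](1)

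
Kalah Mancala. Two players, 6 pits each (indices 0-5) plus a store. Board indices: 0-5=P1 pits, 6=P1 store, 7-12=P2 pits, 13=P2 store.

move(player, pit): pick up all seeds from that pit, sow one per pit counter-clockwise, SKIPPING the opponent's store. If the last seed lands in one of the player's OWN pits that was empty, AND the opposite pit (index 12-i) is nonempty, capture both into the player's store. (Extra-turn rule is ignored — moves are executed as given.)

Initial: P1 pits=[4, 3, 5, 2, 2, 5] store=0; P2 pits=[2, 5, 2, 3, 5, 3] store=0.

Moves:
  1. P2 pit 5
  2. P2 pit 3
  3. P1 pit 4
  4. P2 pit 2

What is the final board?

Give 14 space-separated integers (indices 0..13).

Answer: 5 4 5 2 0 6 1 2 5 0 1 7 1 2

Derivation:
Move 1: P2 pit5 -> P1=[5,4,5,2,2,5](0) P2=[2,5,2,3,5,0](1)
Move 2: P2 pit3 -> P1=[5,4,5,2,2,5](0) P2=[2,5,2,0,6,1](2)
Move 3: P1 pit4 -> P1=[5,4,5,2,0,6](1) P2=[2,5,2,0,6,1](2)
Move 4: P2 pit2 -> P1=[5,4,5,2,0,6](1) P2=[2,5,0,1,7,1](2)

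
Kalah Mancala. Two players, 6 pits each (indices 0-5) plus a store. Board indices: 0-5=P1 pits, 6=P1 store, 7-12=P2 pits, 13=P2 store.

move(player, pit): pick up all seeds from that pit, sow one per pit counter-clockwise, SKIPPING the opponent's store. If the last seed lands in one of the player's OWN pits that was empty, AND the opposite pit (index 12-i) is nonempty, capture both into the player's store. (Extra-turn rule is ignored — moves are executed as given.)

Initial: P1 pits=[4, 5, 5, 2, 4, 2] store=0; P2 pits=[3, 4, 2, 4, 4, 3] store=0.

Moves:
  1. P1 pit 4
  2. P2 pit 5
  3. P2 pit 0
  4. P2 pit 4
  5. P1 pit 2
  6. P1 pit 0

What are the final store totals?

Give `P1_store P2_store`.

Answer: 3 2

Derivation:
Move 1: P1 pit4 -> P1=[4,5,5,2,0,3](1) P2=[4,5,2,4,4,3](0)
Move 2: P2 pit5 -> P1=[5,6,5,2,0,3](1) P2=[4,5,2,4,4,0](1)
Move 3: P2 pit0 -> P1=[5,6,5,2,0,3](1) P2=[0,6,3,5,5,0](1)
Move 4: P2 pit4 -> P1=[6,7,6,2,0,3](1) P2=[0,6,3,5,0,1](2)
Move 5: P1 pit2 -> P1=[6,7,0,3,1,4](2) P2=[1,7,3,5,0,1](2)
Move 6: P1 pit0 -> P1=[0,8,1,4,2,5](3) P2=[1,7,3,5,0,1](2)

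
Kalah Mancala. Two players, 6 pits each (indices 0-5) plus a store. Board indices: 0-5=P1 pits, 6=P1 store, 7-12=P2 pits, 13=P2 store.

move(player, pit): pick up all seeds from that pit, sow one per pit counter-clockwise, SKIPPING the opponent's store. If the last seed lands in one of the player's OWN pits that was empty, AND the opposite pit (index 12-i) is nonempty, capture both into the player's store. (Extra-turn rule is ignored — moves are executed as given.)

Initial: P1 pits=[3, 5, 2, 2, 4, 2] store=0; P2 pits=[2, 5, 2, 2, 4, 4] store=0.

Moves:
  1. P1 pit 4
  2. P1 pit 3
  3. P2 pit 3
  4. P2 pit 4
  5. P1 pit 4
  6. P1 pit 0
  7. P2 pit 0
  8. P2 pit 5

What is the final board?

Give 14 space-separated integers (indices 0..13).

Answer: 1 8 1 2 1 5 8 0 1 3 0 0 0 7

Derivation:
Move 1: P1 pit4 -> P1=[3,5,2,2,0,3](1) P2=[3,6,2,2,4,4](0)
Move 2: P1 pit3 -> P1=[3,5,2,0,1,4](1) P2=[3,6,2,2,4,4](0)
Move 3: P2 pit3 -> P1=[3,5,2,0,1,4](1) P2=[3,6,2,0,5,5](0)
Move 4: P2 pit4 -> P1=[4,6,3,0,1,4](1) P2=[3,6,2,0,0,6](1)
Move 5: P1 pit4 -> P1=[4,6,3,0,0,5](1) P2=[3,6,2,0,0,6](1)
Move 6: P1 pit0 -> P1=[0,7,4,1,0,5](8) P2=[3,0,2,0,0,6](1)
Move 7: P2 pit0 -> P1=[0,7,0,1,0,5](8) P2=[0,1,3,0,0,6](6)
Move 8: P2 pit5 -> P1=[1,8,1,2,1,5](8) P2=[0,1,3,0,0,0](7)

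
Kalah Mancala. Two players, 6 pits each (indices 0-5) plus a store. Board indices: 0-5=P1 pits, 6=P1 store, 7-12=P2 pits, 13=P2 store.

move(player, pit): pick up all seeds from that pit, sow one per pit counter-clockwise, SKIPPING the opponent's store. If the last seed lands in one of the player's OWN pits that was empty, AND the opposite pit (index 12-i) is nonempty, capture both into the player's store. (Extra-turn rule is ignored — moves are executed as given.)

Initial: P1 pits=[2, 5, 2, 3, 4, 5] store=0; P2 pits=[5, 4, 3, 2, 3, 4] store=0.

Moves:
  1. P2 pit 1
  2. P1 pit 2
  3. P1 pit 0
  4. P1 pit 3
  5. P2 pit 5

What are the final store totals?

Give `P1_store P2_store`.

Answer: 5 1

Derivation:
Move 1: P2 pit1 -> P1=[2,5,2,3,4,5](0) P2=[5,0,4,3,4,5](0)
Move 2: P1 pit2 -> P1=[2,5,0,4,5,5](0) P2=[5,0,4,3,4,5](0)
Move 3: P1 pit0 -> P1=[0,6,0,4,5,5](4) P2=[5,0,4,0,4,5](0)
Move 4: P1 pit3 -> P1=[0,6,0,0,6,6](5) P2=[6,0,4,0,4,5](0)
Move 5: P2 pit5 -> P1=[1,7,1,1,6,6](5) P2=[6,0,4,0,4,0](1)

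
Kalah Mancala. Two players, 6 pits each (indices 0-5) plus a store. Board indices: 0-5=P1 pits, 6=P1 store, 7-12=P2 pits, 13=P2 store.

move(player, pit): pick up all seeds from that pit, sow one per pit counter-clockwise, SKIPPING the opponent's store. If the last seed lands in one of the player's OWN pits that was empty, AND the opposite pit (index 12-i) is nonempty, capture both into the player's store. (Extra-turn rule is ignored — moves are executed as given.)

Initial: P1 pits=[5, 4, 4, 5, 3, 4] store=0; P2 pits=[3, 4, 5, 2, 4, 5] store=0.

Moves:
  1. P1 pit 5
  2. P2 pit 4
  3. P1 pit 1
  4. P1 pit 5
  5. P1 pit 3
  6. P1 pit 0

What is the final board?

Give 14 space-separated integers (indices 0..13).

Answer: 0 1 6 1 6 2 5 5 6 7 2 0 6 1

Derivation:
Move 1: P1 pit5 -> P1=[5,4,4,5,3,0](1) P2=[4,5,6,2,4,5](0)
Move 2: P2 pit4 -> P1=[6,5,4,5,3,0](1) P2=[4,5,6,2,0,6](1)
Move 3: P1 pit1 -> P1=[6,0,5,6,4,1](2) P2=[4,5,6,2,0,6](1)
Move 4: P1 pit5 -> P1=[6,0,5,6,4,0](3) P2=[4,5,6,2,0,6](1)
Move 5: P1 pit3 -> P1=[6,0,5,0,5,1](4) P2=[5,6,7,2,0,6](1)
Move 6: P1 pit0 -> P1=[0,1,6,1,6,2](5) P2=[5,6,7,2,0,6](1)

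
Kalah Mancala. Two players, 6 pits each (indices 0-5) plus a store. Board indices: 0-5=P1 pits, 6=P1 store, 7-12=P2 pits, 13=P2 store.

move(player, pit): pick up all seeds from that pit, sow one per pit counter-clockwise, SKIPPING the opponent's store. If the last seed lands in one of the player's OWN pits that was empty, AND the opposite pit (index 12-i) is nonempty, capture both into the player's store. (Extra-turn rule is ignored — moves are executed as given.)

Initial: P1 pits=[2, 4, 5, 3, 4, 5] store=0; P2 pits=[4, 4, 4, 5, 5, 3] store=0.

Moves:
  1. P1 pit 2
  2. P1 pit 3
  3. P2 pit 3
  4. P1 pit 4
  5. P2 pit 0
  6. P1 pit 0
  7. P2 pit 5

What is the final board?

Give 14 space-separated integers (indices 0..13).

Answer: 1 7 2 2 0 8 10 0 0 6 2 7 0 3

Derivation:
Move 1: P1 pit2 -> P1=[2,4,0,4,5,6](1) P2=[5,4,4,5,5,3](0)
Move 2: P1 pit3 -> P1=[2,4,0,0,6,7](2) P2=[6,4,4,5,5,3](0)
Move 3: P2 pit3 -> P1=[3,5,0,0,6,7](2) P2=[6,4,4,0,6,4](1)
Move 4: P1 pit4 -> P1=[3,5,0,0,0,8](3) P2=[7,5,5,1,6,4](1)
Move 5: P2 pit0 -> P1=[4,5,0,0,0,8](3) P2=[0,6,6,2,7,5](2)
Move 6: P1 pit0 -> P1=[0,6,1,1,0,8](10) P2=[0,0,6,2,7,5](2)
Move 7: P2 pit5 -> P1=[1,7,2,2,0,8](10) P2=[0,0,6,2,7,0](3)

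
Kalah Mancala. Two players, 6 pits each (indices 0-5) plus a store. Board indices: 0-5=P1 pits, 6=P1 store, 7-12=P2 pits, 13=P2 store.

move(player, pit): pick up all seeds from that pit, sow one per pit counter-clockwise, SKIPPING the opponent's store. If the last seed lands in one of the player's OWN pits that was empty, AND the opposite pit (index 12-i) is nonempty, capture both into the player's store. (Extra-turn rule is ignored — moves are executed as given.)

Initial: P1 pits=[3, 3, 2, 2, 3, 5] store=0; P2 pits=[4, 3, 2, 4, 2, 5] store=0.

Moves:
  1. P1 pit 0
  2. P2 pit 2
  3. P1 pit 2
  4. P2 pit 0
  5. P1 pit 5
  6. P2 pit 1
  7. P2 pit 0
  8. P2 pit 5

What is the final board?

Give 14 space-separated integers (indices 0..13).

Answer: 1 5 1 5 1 0 1 0 0 3 8 6 0 7

Derivation:
Move 1: P1 pit0 -> P1=[0,4,3,3,3,5](0) P2=[4,3,2,4,2,5](0)
Move 2: P2 pit2 -> P1=[0,4,3,3,3,5](0) P2=[4,3,0,5,3,5](0)
Move 3: P1 pit2 -> P1=[0,4,0,4,4,6](0) P2=[4,3,0,5,3,5](0)
Move 4: P2 pit0 -> P1=[0,4,0,4,4,6](0) P2=[0,4,1,6,4,5](0)
Move 5: P1 pit5 -> P1=[0,4,0,4,4,0](1) P2=[1,5,2,7,5,5](0)
Move 6: P2 pit1 -> P1=[0,4,0,4,4,0](1) P2=[1,0,3,8,6,6](1)
Move 7: P2 pit0 -> P1=[0,4,0,4,0,0](1) P2=[0,0,3,8,6,6](6)
Move 8: P2 pit5 -> P1=[1,5,1,5,1,0](1) P2=[0,0,3,8,6,0](7)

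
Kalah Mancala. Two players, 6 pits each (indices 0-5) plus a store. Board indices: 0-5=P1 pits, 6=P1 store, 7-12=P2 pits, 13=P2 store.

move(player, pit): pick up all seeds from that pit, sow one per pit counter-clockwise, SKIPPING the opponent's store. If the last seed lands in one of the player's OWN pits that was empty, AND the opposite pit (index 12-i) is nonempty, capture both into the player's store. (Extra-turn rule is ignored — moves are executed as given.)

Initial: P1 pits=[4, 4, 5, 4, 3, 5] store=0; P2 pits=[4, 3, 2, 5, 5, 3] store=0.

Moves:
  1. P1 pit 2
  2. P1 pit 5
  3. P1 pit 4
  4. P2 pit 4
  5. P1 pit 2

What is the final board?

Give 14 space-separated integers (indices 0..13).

Move 1: P1 pit2 -> P1=[4,4,0,5,4,6](1) P2=[5,3,2,5,5,3](0)
Move 2: P1 pit5 -> P1=[4,4,0,5,4,0](2) P2=[6,4,3,6,6,3](0)
Move 3: P1 pit4 -> P1=[4,4,0,5,0,1](3) P2=[7,5,3,6,6,3](0)
Move 4: P2 pit4 -> P1=[5,5,1,6,0,1](3) P2=[7,5,3,6,0,4](1)
Move 5: P1 pit2 -> P1=[5,5,0,7,0,1](3) P2=[7,5,3,6,0,4](1)

Answer: 5 5 0 7 0 1 3 7 5 3 6 0 4 1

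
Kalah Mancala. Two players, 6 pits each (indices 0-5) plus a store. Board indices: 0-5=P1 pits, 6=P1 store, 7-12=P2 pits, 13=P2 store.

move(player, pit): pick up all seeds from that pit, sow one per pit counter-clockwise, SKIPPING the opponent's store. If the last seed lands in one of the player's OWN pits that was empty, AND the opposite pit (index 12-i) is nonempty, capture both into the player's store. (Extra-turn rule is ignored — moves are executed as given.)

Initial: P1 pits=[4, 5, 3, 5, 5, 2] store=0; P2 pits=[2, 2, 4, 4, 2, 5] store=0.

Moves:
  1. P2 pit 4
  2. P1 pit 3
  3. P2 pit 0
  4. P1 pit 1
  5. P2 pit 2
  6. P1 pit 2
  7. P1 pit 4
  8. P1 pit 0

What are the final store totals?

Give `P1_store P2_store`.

Move 1: P2 pit4 -> P1=[4,5,3,5,5,2](0) P2=[2,2,4,4,0,6](1)
Move 2: P1 pit3 -> P1=[4,5,3,0,6,3](1) P2=[3,3,4,4,0,6](1)
Move 3: P2 pit0 -> P1=[4,5,3,0,6,3](1) P2=[0,4,5,5,0,6](1)
Move 4: P1 pit1 -> P1=[4,0,4,1,7,4](2) P2=[0,4,5,5,0,6](1)
Move 5: P2 pit2 -> P1=[5,0,4,1,7,4](2) P2=[0,4,0,6,1,7](2)
Move 6: P1 pit2 -> P1=[5,0,0,2,8,5](3) P2=[0,4,0,6,1,7](2)
Move 7: P1 pit4 -> P1=[5,0,0,2,0,6](4) P2=[1,5,1,7,2,8](2)
Move 8: P1 pit0 -> P1=[0,1,1,3,1,7](4) P2=[1,5,1,7,2,8](2)

Answer: 4 2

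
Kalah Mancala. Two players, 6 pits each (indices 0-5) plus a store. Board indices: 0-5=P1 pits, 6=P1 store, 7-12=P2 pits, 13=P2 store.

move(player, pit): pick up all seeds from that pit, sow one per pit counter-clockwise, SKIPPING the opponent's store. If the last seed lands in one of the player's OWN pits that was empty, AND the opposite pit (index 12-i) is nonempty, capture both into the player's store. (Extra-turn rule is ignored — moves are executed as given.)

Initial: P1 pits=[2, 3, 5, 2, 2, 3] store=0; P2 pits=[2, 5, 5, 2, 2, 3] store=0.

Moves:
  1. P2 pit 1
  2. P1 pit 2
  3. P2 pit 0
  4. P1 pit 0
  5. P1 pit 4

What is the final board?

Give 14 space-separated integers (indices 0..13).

Move 1: P2 pit1 -> P1=[2,3,5,2,2,3](0) P2=[2,0,6,3,3,4](1)
Move 2: P1 pit2 -> P1=[2,3,0,3,3,4](1) P2=[3,0,6,3,3,4](1)
Move 3: P2 pit0 -> P1=[2,3,0,3,3,4](1) P2=[0,1,7,4,3,4](1)
Move 4: P1 pit0 -> P1=[0,4,0,3,3,4](6) P2=[0,1,7,0,3,4](1)
Move 5: P1 pit4 -> P1=[0,4,0,3,0,5](7) P2=[1,1,7,0,3,4](1)

Answer: 0 4 0 3 0 5 7 1 1 7 0 3 4 1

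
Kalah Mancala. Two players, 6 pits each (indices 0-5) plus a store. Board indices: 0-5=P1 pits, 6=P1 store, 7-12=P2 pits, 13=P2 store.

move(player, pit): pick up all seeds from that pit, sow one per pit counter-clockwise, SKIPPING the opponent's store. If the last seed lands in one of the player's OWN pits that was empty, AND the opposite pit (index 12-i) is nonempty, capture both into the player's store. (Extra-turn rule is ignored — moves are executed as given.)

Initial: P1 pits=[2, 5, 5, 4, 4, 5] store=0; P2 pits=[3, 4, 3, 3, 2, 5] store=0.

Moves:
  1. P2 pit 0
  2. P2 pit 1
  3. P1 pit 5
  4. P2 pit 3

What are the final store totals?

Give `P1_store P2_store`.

Move 1: P2 pit0 -> P1=[2,5,5,4,4,5](0) P2=[0,5,4,4,2,5](0)
Move 2: P2 pit1 -> P1=[2,5,5,4,4,5](0) P2=[0,0,5,5,3,6](1)
Move 3: P1 pit5 -> P1=[2,5,5,4,4,0](1) P2=[1,1,6,6,3,6](1)
Move 4: P2 pit3 -> P1=[3,6,6,4,4,0](1) P2=[1,1,6,0,4,7](2)

Answer: 1 2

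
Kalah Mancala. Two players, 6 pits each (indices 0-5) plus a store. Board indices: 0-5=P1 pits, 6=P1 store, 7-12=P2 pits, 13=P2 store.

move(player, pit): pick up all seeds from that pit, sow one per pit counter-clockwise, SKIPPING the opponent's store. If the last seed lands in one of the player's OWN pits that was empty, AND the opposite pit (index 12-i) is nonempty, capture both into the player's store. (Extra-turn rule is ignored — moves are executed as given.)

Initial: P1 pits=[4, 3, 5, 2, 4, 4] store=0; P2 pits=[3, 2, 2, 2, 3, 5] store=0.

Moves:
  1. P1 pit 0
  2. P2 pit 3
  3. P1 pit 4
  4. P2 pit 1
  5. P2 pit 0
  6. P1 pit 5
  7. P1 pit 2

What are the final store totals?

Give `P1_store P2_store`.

Move 1: P1 pit0 -> P1=[0,4,6,3,5,4](0) P2=[3,2,2,2,3,5](0)
Move 2: P2 pit3 -> P1=[0,4,6,3,5,4](0) P2=[3,2,2,0,4,6](0)
Move 3: P1 pit4 -> P1=[0,4,6,3,0,5](1) P2=[4,3,3,0,4,6](0)
Move 4: P2 pit1 -> P1=[0,4,6,3,0,5](1) P2=[4,0,4,1,5,6](0)
Move 5: P2 pit0 -> P1=[0,4,6,3,0,5](1) P2=[0,1,5,2,6,6](0)
Move 6: P1 pit5 -> P1=[0,4,6,3,0,0](2) P2=[1,2,6,3,6,6](0)
Move 7: P1 pit2 -> P1=[0,4,0,4,1,1](3) P2=[2,3,6,3,6,6](0)

Answer: 3 0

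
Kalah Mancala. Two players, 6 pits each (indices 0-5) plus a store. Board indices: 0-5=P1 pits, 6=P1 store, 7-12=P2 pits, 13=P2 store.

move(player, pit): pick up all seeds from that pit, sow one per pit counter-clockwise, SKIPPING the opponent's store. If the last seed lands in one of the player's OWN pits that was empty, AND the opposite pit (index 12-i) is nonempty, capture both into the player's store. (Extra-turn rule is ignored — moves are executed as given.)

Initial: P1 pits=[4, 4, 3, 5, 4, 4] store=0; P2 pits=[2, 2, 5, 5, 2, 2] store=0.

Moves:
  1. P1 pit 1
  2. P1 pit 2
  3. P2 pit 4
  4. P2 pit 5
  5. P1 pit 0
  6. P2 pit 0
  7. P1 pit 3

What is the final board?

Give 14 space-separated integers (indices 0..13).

Answer: 0 2 1 0 8 8 2 1 4 7 6 1 0 2

Derivation:
Move 1: P1 pit1 -> P1=[4,0,4,6,5,5](0) P2=[2,2,5,5,2,2](0)
Move 2: P1 pit2 -> P1=[4,0,0,7,6,6](1) P2=[2,2,5,5,2,2](0)
Move 3: P2 pit4 -> P1=[4,0,0,7,6,6](1) P2=[2,2,5,5,0,3](1)
Move 4: P2 pit5 -> P1=[5,1,0,7,6,6](1) P2=[2,2,5,5,0,0](2)
Move 5: P1 pit0 -> P1=[0,2,1,8,7,7](1) P2=[2,2,5,5,0,0](2)
Move 6: P2 pit0 -> P1=[0,2,1,8,7,7](1) P2=[0,3,6,5,0,0](2)
Move 7: P1 pit3 -> P1=[0,2,1,0,8,8](2) P2=[1,4,7,6,1,0](2)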